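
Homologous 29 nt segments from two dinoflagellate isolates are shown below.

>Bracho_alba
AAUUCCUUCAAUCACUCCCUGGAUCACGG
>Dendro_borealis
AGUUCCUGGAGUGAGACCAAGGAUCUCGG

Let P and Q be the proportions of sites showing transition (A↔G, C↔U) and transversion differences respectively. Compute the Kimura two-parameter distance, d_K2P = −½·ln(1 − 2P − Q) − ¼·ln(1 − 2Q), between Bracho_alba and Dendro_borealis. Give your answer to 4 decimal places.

Differing sites — 2:A/G (Ti); 8:U/G (Tv); 9:C/G (Tv); 11:A/G (Ti); 13:C/G (Tv); 15:C/G (Tv); 16:U/A (Tv); 19:C/A (Tv); 20:U/A (Tv); 26:A/U (Tv).
Of the 10 differences, 2 transitions and 8 transversions over 29 sites: P = 2/29 = 0.068966, Q = 8/29 = 0.275862.
d = −0.5·ln(0.586206) − 0.25·ln(0.448276) = −0.5·(-0.534084) − 0.25·(-0.802346) = 0.4676.

0.4676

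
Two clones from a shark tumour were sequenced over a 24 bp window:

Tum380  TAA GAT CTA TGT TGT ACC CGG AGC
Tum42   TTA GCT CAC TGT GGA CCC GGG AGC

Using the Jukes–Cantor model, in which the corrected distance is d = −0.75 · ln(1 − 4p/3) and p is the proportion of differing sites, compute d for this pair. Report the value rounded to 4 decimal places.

0.4408

The sequences differ at positions 2 (A/T), 5 (A/C), 8 (T/A), 9 (A/C), 13 (T/G), 15 (T/A), 16 (A/C), 19 (C/G).
p = 8/24 = 0.333333.
d = −0.75 · ln(1 − (4/3)·0.333333) = −0.75 · ln(0.555556) = −0.75 · (-0.587786) = 0.4408.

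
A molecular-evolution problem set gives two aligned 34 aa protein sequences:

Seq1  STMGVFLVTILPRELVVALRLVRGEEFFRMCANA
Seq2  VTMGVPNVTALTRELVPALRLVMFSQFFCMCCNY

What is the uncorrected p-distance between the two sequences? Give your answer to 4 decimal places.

Mismatches occur at site 1 (S→V), site 6 (F→P), site 7 (L→N), site 10 (I→A), site 12 (P→T), site 17 (V→P), site 23 (R→M), site 24 (G→F), site 25 (E→S), site 26 (E→Q), site 29 (R→C), site 32 (A→C), site 34 (A→Y).
There are 13 differences over 34 sites, so p = 13/34 = 0.3824.

0.3824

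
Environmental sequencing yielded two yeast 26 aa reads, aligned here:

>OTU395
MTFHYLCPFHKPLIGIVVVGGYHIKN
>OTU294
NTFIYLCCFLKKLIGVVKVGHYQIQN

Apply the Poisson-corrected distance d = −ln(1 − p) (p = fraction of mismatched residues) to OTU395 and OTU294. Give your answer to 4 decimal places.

0.4855

Mismatches occur at site 1 (M/N), site 4 (H/I), site 8 (P/C), site 10 (H/L), site 12 (P/K), site 16 (I/V), site 18 (V/K), site 21 (G/H), site 23 (H/Q), site 25 (K/Q).
p = 10/26 = 0.384615.
d = −ln(1 − 0.384615) = −ln(0.615385) = 0.4855.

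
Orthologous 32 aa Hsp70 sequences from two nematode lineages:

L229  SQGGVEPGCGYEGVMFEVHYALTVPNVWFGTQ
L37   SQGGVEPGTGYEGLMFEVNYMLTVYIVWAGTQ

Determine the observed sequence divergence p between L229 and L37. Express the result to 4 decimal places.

Mismatches occur at site 9 (C/T), site 14 (V/L), site 19 (H/N), site 21 (A/M), site 25 (P/Y), site 26 (N/I), site 29 (F/A).
There are 7 differences over 32 sites, so p = 7/32 = 0.2188.

0.2188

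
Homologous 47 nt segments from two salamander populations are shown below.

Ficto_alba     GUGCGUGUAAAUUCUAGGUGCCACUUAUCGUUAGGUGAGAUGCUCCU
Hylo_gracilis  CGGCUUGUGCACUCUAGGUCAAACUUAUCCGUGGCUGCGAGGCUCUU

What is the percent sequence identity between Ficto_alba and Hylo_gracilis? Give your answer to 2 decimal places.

Differing sites — 1:G/C; 2:U/G; 5:G/U; 9:A/G; 10:A/C; 12:U/C; 20:G/C; 21:C/A; 22:C/A; 30:G/C; 31:U/G; 33:A/G; 35:G/C; 38:A/C; 41:U/G; 46:C/U.
31 of the 47 sites match, so the percent identity is 31/47 × 100 = 65.96%.

65.96%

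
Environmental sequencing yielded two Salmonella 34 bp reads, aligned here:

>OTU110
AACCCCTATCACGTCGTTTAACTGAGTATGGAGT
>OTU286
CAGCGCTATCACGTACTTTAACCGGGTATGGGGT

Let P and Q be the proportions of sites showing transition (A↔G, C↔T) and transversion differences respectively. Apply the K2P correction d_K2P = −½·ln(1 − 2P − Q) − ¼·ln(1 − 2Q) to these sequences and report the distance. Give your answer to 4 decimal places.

Differing sites — 1:A/C (Tv); 3:C/G (Tv); 5:C/G (Tv); 15:C/A (Tv); 16:G/C (Tv); 23:T/C (Ti); 25:A/G (Ti); 32:A/G (Ti).
Of the 8 differences, 3 transitions and 5 transversions over 34 sites: P = 3/34 = 0.088235, Q = 5/34 = 0.147059.
d = −0.5·ln(0.676471) − 0.25·ln(0.705882) = −0.5·(-0.390866) − 0.25·(-0.348307) = 0.2825.

0.2825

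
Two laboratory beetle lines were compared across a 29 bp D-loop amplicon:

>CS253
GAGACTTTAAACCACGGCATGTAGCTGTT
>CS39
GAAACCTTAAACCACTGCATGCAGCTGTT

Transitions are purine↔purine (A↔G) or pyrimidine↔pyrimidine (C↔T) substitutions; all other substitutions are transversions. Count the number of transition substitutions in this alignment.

3

Mismatches occur at site 3 (G↔A, transition), site 6 (T↔C, transition), site 16 (G↔T, transversion), site 22 (T↔C, transition).
Of the 4 differences, 3 transitions and 1 transversion, so the answer is 3.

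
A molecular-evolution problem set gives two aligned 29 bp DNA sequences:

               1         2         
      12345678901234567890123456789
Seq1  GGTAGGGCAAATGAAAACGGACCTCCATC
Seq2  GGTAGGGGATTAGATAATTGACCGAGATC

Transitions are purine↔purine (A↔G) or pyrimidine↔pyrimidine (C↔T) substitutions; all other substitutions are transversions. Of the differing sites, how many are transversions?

Mismatches occur at site 8 (C/G, transversion), site 10 (A/T, transversion), site 11 (A/T, transversion), site 12 (T/A, transversion), site 15 (A/T, transversion), site 18 (C/T, transition), site 19 (G/T, transversion), site 24 (T/G, transversion), site 25 (C/A, transversion), site 26 (C/G, transversion).
Of the 10 differences, 1 transition and 9 transversions, so the answer is 9.

9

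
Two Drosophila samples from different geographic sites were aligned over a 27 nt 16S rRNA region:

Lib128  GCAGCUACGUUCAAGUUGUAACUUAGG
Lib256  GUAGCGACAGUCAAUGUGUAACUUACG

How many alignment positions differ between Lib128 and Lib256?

7

Mismatches occur at site 2 (C→U), site 6 (U→G), site 9 (G→A), site 10 (U→G), site 15 (G→U), site 16 (U→G), site 26 (G→C).
That gives 7 mismatches out of 27 aligned sites, so the Hamming distance is 7.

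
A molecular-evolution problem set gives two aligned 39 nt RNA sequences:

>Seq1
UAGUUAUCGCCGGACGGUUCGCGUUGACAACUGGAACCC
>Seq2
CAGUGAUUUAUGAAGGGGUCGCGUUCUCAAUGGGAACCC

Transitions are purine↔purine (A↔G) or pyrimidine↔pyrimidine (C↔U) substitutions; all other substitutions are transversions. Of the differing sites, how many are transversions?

Differing sites — 1:U/C (Ti); 5:U/G (Tv); 8:C/U (Ti); 9:G/U (Tv); 10:C/A (Tv); 11:C/U (Ti); 13:G/A (Ti); 15:C/G (Tv); 18:U/G (Tv); 26:G/C (Tv); 27:A/U (Tv); 31:C/U (Ti); 32:U/G (Tv).
Of the 13 differences, 5 transitions and 8 transversions, so the answer is 8.

8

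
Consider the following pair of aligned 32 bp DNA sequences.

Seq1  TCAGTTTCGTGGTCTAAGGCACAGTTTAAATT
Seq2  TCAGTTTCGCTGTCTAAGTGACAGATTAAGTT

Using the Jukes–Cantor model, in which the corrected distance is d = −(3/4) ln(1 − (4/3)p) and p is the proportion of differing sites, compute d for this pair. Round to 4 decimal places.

0.2158

Differing sites — 10:T/C; 11:G/T; 19:G/T; 20:C/G; 25:T/A; 30:A/G.
p = 6/32 = 0.187500.
d = −0.75 · ln(1 − (4/3)·0.187500) = −0.75 · ln(0.750000) = −0.75 · (-0.287682) = 0.2158.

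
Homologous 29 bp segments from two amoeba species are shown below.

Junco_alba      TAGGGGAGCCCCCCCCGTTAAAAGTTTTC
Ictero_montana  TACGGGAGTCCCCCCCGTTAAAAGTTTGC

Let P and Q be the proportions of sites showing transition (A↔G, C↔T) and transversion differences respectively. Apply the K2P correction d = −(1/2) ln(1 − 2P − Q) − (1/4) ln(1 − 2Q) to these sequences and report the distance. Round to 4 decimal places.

Differing sites — 3:G/C (Tv); 9:C/T (Ti); 28:T/G (Tv).
Of the 3 differences, 1 transition and 2 transversions over 29 sites: P = 1/29 = 0.034483, Q = 2/29 = 0.068966.
d = −0.5·ln(0.862068) − 0.25·ln(0.862068) = −0.5·(-0.148421) − 0.25·(-0.148421) = 0.1113.

0.1113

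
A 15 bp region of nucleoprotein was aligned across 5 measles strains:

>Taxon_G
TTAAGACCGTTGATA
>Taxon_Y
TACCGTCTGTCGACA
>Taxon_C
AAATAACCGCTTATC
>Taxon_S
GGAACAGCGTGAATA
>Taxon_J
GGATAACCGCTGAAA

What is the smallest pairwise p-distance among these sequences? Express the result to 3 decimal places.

Pairwise Hamming distances:
  Taxon_G vs Taxon_Y: 7
  Taxon_G vs Taxon_C: 7
  Taxon_G vs Taxon_S: 6
  Taxon_G vs Taxon_J: 6
  Taxon_Y vs Taxon_C: 11
  Taxon_Y vs Taxon_S: 11
  Taxon_Y vs Taxon_J: 10
  Taxon_C vs Taxon_S: 9
  Taxon_C vs Taxon_J: 5
  Taxon_S vs Taxon_J: 7
The smallest is 5 mismatches, between Taxon_C and Taxon_J; p = 5/15 = 0.333.

0.333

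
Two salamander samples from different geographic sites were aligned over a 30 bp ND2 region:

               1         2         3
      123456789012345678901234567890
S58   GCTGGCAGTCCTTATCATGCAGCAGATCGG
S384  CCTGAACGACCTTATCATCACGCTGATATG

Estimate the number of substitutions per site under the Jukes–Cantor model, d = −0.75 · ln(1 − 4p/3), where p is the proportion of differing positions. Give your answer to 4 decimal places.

0.5034

Differing sites — 1:G/C; 5:G/A; 6:C/A; 7:A/C; 9:T/A; 19:G/C; 20:C/A; 21:A/C; 24:A/T; 28:C/A; 29:G/T.
p = 11/30 = 0.366667.
d = −0.75 · ln(1 − (4/3)·0.366667) = −0.75 · ln(0.511111) = −0.75 · (-0.671168) = 0.5034.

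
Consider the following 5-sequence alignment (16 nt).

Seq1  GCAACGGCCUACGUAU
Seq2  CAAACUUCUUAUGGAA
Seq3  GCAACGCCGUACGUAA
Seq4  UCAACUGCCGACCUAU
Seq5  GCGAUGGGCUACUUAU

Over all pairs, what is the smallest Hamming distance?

3

Pairwise Hamming distances:
  Seq1 vs Seq2: 8
  Seq1 vs Seq3: 3
  Seq1 vs Seq4: 4
  Seq1 vs Seq5: 4
  Seq2 vs Seq3: 7
  Seq2 vs Seq4: 9
  Seq2 vs Seq5: 12
  Seq3 vs Seq4: 7
  Seq3 vs Seq5: 7
  Seq4 vs Seq5: 7
The smallest is 3, between Seq1 and Seq3.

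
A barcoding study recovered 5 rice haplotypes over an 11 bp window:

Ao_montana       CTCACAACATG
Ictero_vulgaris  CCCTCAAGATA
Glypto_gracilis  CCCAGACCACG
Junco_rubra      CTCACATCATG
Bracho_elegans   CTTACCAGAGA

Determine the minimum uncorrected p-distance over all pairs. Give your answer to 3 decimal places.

Pairwise Hamming distances:
  Ao_montana vs Ictero_vulgaris: 4
  Ao_montana vs Glypto_gracilis: 4
  Ao_montana vs Junco_rubra: 1
  Ao_montana vs Bracho_elegans: 5
  Ictero_vulgaris vs Glypto_gracilis: 6
  Ictero_vulgaris vs Junco_rubra: 5
  Ictero_vulgaris vs Bracho_elegans: 5
  Glypto_gracilis vs Junco_rubra: 4
  Glypto_gracilis vs Bracho_elegans: 8
  Junco_rubra vs Bracho_elegans: 6
The smallest is 1 mismatch, between Ao_montana and Junco_rubra; p = 1/11 = 0.091.

0.091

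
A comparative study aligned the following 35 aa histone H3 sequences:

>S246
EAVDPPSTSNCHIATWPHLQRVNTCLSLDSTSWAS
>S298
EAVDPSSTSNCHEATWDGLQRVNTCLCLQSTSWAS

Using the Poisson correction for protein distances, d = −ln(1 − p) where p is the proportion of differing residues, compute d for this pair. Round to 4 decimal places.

Differing sites — 6:P/S; 13:I/E; 17:P/D; 18:H/G; 27:S/C; 29:D/Q.
p = 6/35 = 0.171429.
d = −ln(1 − 0.171429) = −ln(0.828571) = 0.1881.

0.1881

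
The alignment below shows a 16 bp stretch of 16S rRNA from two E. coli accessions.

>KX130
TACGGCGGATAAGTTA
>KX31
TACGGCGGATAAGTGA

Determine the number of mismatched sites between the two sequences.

Differing sites — 15:T/G.
That gives 1 mismatch out of 16 aligned sites, so the Hamming distance is 1.

1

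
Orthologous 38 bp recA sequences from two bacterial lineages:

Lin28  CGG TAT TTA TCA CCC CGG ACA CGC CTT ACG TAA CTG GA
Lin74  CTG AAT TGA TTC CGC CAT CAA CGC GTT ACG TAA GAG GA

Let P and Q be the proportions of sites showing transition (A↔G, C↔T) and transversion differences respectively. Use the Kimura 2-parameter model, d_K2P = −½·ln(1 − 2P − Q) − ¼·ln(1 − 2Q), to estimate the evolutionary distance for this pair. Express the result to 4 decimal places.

0.4673

Differing sites — 2:G/T (Tv); 4:T/A (Tv); 8:T/G (Tv); 11:C/T (Ti); 12:A/C (Tv); 14:C/G (Tv); 17:G/A (Ti); 18:G/T (Tv); 19:A/C (Tv); 20:C/A (Tv); 25:C/G (Tv); 34:C/G (Tv); 35:T/A (Tv).
Of the 13 differences, 2 transitions and 11 transversions over 38 sites: P = 2/38 = 0.052632, Q = 11/38 = 0.289474.
d = −0.5·ln(0.605262) − 0.25·ln(0.421052) = −0.5·(-0.502094) − 0.25·(-0.864999) = 0.4673.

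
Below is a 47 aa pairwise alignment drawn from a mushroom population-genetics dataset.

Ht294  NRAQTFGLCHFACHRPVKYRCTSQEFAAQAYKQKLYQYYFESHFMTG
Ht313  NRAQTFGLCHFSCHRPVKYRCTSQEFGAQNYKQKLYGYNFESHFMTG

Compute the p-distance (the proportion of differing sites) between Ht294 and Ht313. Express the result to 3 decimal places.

Mismatches occur at site 12 (A/S), site 27 (A/G), site 30 (A/N), site 37 (Q/G), site 39 (Y/N).
There are 5 differences over 47 sites, so p = 5/47 = 0.106.

0.106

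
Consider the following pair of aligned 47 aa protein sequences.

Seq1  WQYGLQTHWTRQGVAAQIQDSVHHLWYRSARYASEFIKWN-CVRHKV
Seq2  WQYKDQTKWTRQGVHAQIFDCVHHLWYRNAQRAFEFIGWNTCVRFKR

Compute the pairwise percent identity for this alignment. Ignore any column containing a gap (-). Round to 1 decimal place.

71.7%

Excluding the 1 gap column leaves 46 comparable sites.
Mismatches occur at site 4 (G↔K), site 5 (L↔D), site 8 (H↔K), site 15 (A↔H), site 19 (Q↔F), site 21 (S↔C), site 29 (S↔N), site 31 (R↔Q), site 32 (Y↔R), site 34 (S↔F), site 38 (K↔G), site 45 (H↔F), site 47 (V↔R).
33 of the 46 comparable sites match, so the percent identity is 33/46 × 100 = 71.7%.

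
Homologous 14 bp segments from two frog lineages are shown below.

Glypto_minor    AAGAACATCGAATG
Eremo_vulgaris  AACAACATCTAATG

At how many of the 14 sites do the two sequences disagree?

2

The sequences differ at positions 3 (G/C), 10 (G/T).
That gives 2 mismatches out of 14 aligned sites, so the Hamming distance is 2.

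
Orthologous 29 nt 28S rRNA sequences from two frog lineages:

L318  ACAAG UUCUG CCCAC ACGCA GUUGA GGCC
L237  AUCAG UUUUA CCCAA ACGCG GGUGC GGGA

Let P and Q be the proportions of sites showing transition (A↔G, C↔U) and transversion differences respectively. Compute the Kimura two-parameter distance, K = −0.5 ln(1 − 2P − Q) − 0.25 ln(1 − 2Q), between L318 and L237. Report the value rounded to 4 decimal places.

0.4631

Mismatches occur at site 2 (C→U, transition), site 3 (A→C, transversion), site 8 (C→U, transition), site 10 (G→A, transition), site 15 (C→A, transversion), site 20 (A→G, transition), site 22 (U→G, transversion), site 25 (A→C, transversion), site 28 (C→G, transversion), site 29 (C→A, transversion).
Of the 10 differences, 4 transitions and 6 transversions over 29 sites: P = 4/29 = 0.137931, Q = 6/29 = 0.206897.
d = −0.5·ln(0.517241) − 0.25·ln(0.586206) = −0.5·(-0.659246) − 0.25·(-0.534084) = 0.4631.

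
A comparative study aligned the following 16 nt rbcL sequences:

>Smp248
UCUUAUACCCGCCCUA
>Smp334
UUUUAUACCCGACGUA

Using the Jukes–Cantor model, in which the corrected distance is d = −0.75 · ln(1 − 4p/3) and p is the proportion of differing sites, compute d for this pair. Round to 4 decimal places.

The sequences differ at positions 2 (C/U), 12 (C/A), 14 (C/G).
p = 3/16 = 0.187500.
d = −0.75 · ln(1 − (4/3)·0.187500) = −0.75 · ln(0.750000) = −0.75 · (-0.287682) = 0.2158.

0.2158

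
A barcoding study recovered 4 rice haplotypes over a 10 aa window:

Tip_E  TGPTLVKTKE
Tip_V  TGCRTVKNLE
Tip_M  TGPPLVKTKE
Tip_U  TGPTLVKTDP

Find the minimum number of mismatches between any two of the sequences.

1

Pairwise Hamming distances:
  Tip_E vs Tip_V: 5
  Tip_E vs Tip_M: 1
  Tip_E vs Tip_U: 2
  Tip_V vs Tip_M: 5
  Tip_V vs Tip_U: 6
  Tip_M vs Tip_U: 3
The smallest is 1, between Tip_E and Tip_M.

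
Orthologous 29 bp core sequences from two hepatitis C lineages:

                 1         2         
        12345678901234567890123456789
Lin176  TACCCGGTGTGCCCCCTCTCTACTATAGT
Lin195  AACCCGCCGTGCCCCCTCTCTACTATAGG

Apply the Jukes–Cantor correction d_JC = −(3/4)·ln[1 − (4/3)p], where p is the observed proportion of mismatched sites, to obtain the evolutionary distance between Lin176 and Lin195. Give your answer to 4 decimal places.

0.1524

Differing sites — 1:T/A; 7:G/C; 8:T/C; 29:T/G.
p = 4/29 = 0.137931.
d = −0.75 · ln(1 − (4/3)·0.137931) = −0.75 · ln(0.816092) = −0.75 · (-0.203228) = 0.1524.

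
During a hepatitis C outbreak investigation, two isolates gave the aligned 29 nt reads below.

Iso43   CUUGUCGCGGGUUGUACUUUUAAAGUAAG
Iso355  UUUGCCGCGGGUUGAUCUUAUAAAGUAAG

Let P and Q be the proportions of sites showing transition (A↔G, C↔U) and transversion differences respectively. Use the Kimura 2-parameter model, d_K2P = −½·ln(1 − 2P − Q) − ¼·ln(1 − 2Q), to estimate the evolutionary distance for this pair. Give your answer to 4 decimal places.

0.1961

Differing sites — 1:C/U (Ti); 5:U/C (Ti); 15:U/A (Tv); 16:A/U (Tv); 20:U/A (Tv).
Of the 5 differences, 2 transitions and 3 transversions over 29 sites: P = 2/29 = 0.068966, Q = 3/29 = 0.103448.
d = −0.5·ln(0.758620) − 0.25·ln(0.793104) = −0.5·(-0.276254) − 0.25·(-0.231801) = 0.1961.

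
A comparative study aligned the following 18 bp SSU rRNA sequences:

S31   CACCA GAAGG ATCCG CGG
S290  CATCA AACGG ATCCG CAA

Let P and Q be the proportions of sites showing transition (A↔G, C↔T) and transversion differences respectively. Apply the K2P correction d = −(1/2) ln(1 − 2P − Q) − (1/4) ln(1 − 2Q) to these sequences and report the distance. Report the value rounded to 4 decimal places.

Differing sites — 3:C/T (Ti); 6:G/A (Ti); 8:A/C (Tv); 17:G/A (Ti); 18:G/A (Ti).
Of the 5 differences, 4 transitions and 1 transversion over 18 sites: P = 4/18 = 0.222222, Q = 1/18 = 0.055556.
d = −0.5·ln(0.500000) − 0.25·ln(0.888888) = −0.5·(-0.693147) − 0.25·(-0.117784) = 0.3760.

0.3760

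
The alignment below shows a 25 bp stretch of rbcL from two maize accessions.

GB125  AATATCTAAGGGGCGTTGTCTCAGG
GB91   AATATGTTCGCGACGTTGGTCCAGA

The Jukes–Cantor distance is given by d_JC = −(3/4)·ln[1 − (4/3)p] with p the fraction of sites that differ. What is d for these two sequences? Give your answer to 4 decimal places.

0.4904

Differing sites — 6:C/G; 8:A/T; 9:A/C; 11:G/C; 13:G/A; 19:T/G; 20:C/T; 21:T/C; 25:G/A.
p = 9/25 = 0.360000.
d = −0.75 · ln(1 − (4/3)·0.360000) = −0.75 · ln(0.520000) = −0.75 · (-0.653926) = 0.4904.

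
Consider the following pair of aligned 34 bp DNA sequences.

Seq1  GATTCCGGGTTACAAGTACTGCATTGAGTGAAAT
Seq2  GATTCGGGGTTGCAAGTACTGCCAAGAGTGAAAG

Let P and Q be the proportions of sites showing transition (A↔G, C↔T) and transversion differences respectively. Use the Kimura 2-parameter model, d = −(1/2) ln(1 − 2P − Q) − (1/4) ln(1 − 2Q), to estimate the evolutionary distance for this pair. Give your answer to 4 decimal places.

0.2023

Differing sites — 6:C/G (Tv); 12:A/G (Ti); 23:A/C (Tv); 24:T/A (Tv); 25:T/A (Tv); 34:T/G (Tv).
Of the 6 differences, 1 transition and 5 transversions over 34 sites: P = 1/34 = 0.029412, Q = 5/34 = 0.147059.
d = −0.5·ln(0.794117) − 0.25·ln(0.705882) = −0.5·(-0.230524) − 0.25·(-0.348307) = 0.2023.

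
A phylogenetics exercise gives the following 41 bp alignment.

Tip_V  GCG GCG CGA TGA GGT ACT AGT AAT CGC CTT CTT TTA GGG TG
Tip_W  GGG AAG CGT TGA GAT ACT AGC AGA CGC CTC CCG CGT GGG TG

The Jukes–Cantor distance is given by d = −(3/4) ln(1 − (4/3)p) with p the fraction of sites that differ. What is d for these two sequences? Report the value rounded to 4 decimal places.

Mismatches occur at site 2 (C↔G), site 4 (G↔A), site 5 (C↔A), site 9 (A↔T), site 14 (G↔A), site 21 (T↔C), site 23 (A↔G), site 24 (T↔A), site 30 (T↔C), site 32 (T↔C), site 33 (T↔G), site 34 (T↔C), site 35 (T↔G), site 36 (A↔T).
p = 14/41 = 0.341463.
d = −0.75 · ln(1 − (4/3)·0.341463) = −0.75 · ln(0.544716) = −0.75 · (-0.607491) = 0.4556.

0.4556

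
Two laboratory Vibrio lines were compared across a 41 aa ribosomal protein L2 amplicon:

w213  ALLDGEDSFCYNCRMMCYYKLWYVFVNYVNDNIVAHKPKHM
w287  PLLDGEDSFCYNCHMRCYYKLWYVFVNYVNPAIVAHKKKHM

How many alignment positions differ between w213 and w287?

6

Mismatches occur at site 1 (A↔P), site 14 (R↔H), site 16 (M↔R), site 31 (D↔P), site 32 (N↔A), site 38 (P↔K).
That gives 6 mismatches out of 41 aligned sites, so the Hamming distance is 6.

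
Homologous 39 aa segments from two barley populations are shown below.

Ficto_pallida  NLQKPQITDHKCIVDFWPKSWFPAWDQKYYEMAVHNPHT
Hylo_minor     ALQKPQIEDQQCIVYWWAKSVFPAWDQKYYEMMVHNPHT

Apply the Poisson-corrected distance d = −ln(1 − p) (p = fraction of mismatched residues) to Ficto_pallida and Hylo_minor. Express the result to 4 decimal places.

0.2624

Mismatches occur at site 1 (N/A), site 8 (T/E), site 10 (H/Q), site 11 (K/Q), site 15 (D/Y), site 16 (F/W), site 18 (P/A), site 21 (W/V), site 33 (A/M).
p = 9/39 = 0.230769.
d = −ln(1 − 0.230769) = −ln(0.769231) = 0.2624.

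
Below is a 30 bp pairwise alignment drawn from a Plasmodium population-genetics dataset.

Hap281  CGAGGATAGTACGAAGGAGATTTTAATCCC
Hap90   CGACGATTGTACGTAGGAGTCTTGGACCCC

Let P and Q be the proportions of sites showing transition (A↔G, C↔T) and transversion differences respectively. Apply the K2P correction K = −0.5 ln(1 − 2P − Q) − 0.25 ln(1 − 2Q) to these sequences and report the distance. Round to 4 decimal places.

0.3297

Differing sites — 4:G/C (Tv); 8:A/T (Tv); 14:A/T (Tv); 20:A/T (Tv); 21:T/C (Ti); 24:T/G (Tv); 25:A/G (Ti); 27:T/C (Ti).
Of the 8 differences, 3 transitions and 5 transversions over 30 sites: P = 3/30 = 0.100000, Q = 5/30 = 0.166667.
d = −0.5·ln(0.633333) − 0.25·ln(0.666666) = −0.5·(-0.456759) − 0.25·(-0.405466) = 0.3297.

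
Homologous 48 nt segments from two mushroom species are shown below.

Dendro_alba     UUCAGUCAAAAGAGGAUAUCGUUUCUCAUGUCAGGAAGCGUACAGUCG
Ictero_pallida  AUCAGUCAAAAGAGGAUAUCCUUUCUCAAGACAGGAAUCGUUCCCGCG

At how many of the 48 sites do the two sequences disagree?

Mismatches occur at site 1 (U/A), site 21 (G/C), site 29 (U/A), site 31 (U/A), site 38 (G/U), site 42 (A/U), site 44 (A/C), site 45 (G/C), site 46 (U/G).
That gives 9 mismatches out of 48 aligned sites, so the Hamming distance is 9.

9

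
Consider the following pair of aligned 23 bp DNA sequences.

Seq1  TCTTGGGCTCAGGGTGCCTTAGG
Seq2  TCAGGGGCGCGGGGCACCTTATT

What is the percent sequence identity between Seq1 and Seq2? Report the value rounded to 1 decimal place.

65.2%

The sequences differ at positions 3 (T/A), 4 (T/G), 9 (T/G), 11 (A/G), 15 (T/C), 16 (G/A), 22 (G/T), 23 (G/T).
15 of the 23 sites match, so the percent identity is 15/23 × 100 = 65.2%.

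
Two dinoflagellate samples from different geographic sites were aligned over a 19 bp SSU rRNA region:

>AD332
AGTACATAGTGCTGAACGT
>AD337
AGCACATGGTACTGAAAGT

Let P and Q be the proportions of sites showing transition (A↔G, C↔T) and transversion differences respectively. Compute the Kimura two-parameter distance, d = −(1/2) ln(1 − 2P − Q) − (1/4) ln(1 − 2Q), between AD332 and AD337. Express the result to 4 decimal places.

The sequences differ at positions 3 (T/C, transition), 8 (A/G, transition), 11 (G/A, transition), 17 (C/A, transversion).
Of the 4 differences, 3 transitions and 1 transversion over 19 sites: P = 3/19 = 0.157895, Q = 1/19 = 0.052632.
d = −0.5·ln(0.631578) − 0.25·ln(0.894736) = −0.5·(-0.459534) − 0.25·(-0.111227) = 0.2576.

0.2576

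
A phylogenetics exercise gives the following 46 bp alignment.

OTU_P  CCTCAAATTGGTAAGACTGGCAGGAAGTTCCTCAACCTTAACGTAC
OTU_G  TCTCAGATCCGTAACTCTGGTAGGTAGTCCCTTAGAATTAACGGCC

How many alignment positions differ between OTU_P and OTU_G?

The sequences differ at positions 1 (C/T), 6 (A/G), 9 (T/C), 10 (G/C), 15 (G/C), 16 (A/T), 21 (C/T), 25 (A/T), 29 (T/C), 33 (C/T), 35 (A/G), 36 (C/A), 37 (C/A), 44 (T/G), 45 (A/C).
That gives 15 mismatches out of 46 aligned sites, so the Hamming distance is 15.

15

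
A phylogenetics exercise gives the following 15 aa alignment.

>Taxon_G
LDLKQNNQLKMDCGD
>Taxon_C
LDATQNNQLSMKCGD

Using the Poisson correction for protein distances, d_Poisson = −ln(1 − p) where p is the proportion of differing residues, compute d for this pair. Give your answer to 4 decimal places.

0.3102

Mismatches occur at site 3 (L→A), site 4 (K→T), site 10 (K→S), site 12 (D→K).
p = 4/15 = 0.266667.
d = −ln(1 − 0.266667) = −ln(0.733333) = 0.3102.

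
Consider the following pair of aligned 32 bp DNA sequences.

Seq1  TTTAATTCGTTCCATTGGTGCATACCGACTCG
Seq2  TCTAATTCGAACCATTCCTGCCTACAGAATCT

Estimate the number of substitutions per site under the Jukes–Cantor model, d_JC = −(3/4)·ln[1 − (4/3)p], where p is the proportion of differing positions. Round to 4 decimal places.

The sequences differ at positions 2 (T/C), 10 (T/A), 11 (T/A), 17 (G/C), 18 (G/C), 22 (A/C), 26 (C/A), 29 (C/A), 32 (G/T).
p = 9/32 = 0.281250.
d = −0.75 · ln(1 − (4/3)·0.281250) = −0.75 · ln(0.625000) = −0.75 · (-0.470004) = 0.3525.

0.3525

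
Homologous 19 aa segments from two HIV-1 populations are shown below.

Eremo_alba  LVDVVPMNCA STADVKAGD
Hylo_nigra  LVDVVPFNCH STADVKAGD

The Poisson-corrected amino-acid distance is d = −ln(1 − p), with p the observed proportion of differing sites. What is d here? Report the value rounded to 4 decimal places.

Mismatches occur at site 7 (M→F), site 10 (A→H).
p = 2/19 = 0.105263.
d = −ln(1 − 0.105263) = −ln(0.894737) = 0.1112.

0.1112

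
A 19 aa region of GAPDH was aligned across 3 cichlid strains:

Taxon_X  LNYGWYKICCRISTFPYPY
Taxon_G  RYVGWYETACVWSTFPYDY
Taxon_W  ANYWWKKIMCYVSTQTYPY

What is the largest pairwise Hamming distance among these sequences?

Pairwise Hamming distances:
  Taxon_X vs Taxon_G: 9
  Taxon_X vs Taxon_W: 8
  Taxon_G vs Taxon_W: 13
The largest is 13, between Taxon_G and Taxon_W.

13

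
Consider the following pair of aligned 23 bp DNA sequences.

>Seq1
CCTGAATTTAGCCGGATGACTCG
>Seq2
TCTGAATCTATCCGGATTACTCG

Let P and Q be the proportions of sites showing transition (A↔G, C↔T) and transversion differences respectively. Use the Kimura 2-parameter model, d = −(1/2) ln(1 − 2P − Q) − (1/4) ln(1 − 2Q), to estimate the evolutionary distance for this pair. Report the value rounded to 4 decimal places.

0.1989

The sequences differ at positions 1 (C/T, transition), 8 (T/C, transition), 11 (G/T, transversion), 18 (G/T, transversion).
Of the 4 differences, 2 transitions and 2 transversions over 23 sites: P = 2/23 = 0.086957, Q = 2/23 = 0.086957.
d = −0.5·ln(0.739129) − 0.25·ln(0.826086) = −0.5·(-0.302283) − 0.25·(-0.191056) = 0.1989.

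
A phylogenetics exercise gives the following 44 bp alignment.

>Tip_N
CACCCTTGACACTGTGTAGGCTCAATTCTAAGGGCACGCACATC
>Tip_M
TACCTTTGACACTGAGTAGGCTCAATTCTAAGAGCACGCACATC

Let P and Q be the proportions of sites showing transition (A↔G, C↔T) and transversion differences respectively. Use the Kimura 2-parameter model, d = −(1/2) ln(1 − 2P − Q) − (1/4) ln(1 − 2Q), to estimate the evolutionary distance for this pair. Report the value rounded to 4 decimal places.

The sequences differ at positions 1 (C/T, transition), 5 (C/T, transition), 15 (T/A, transversion), 33 (G/A, transition).
Of the 4 differences, 3 transitions and 1 transversion over 44 sites: P = 3/44 = 0.068182, Q = 1/44 = 0.022727.
d = −0.5·ln(0.840909) − 0.25·ln(0.954546) = −0.5·(-0.173272) − 0.25·(-0.046519) = 0.0983.

0.0983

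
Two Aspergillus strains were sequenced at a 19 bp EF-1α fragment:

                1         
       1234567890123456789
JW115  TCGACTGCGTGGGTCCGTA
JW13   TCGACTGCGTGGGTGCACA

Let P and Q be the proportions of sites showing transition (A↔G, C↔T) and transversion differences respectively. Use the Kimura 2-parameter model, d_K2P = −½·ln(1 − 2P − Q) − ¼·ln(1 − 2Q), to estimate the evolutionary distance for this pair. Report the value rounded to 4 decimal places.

0.1805

The sequences differ at positions 15 (C/G, transversion), 17 (G/A, transition), 18 (T/C, transition).
Of the 3 differences, 2 transitions and 1 transversion over 19 sites: P = 2/19 = 0.105263, Q = 1/19 = 0.052632.
d = −0.5·ln(0.736842) − 0.25·ln(0.894736) = −0.5·(-0.305382) − 0.25·(-0.111227) = 0.1805.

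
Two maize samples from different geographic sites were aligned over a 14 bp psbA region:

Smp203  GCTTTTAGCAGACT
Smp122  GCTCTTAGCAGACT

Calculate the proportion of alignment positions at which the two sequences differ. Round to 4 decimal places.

0.0714

A single mismatch occurs at site 4 (T↔C).
There are 1 differences over 14 sites, so p = 1/14 = 0.0714.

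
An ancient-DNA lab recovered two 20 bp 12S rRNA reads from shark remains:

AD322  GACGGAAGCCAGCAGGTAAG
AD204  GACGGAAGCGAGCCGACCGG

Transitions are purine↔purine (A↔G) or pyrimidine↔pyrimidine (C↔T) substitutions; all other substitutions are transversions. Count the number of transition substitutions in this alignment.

The sequences differ at positions 10 (C/G, transversion), 14 (A/C, transversion), 16 (G/A, transition), 17 (T/C, transition), 18 (A/C, transversion), 19 (A/G, transition).
Of the 6 differences, 3 transitions and 3 transversions, so the answer is 3.

3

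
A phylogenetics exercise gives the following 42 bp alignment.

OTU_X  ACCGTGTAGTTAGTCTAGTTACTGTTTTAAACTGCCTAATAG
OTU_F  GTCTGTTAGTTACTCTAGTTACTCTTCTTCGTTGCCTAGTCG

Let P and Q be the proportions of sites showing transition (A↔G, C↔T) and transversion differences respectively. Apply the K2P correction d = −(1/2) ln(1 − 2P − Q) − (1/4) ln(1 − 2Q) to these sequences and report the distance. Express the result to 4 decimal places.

The sequences differ at positions 1 (A/G, transition), 2 (C/T, transition), 4 (G/T, transversion), 5 (T/G, transversion), 6 (G/T, transversion), 13 (G/C, transversion), 24 (G/C, transversion), 27 (T/C, transition), 29 (A/T, transversion), 30 (A/C, transversion), 31 (A/G, transition), 32 (C/T, transition), 39 (A/G, transition), 41 (A/C, transversion).
Of the 14 differences, 6 transitions and 8 transversions over 42 sites: P = 6/42 = 0.142857, Q = 8/42 = 0.190476.
d = −0.5·ln(0.523810) − 0.25·ln(0.619048) = −0.5·(-0.646626) − 0.25·(-0.479572) = 0.4432.

0.4432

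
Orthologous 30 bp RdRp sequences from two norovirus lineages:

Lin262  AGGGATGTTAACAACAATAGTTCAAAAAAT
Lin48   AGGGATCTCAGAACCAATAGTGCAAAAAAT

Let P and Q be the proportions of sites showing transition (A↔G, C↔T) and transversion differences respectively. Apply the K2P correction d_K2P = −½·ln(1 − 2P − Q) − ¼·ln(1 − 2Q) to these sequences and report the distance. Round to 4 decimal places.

Differing sites — 7:G/C (Tv); 9:T/C (Ti); 11:A/G (Ti); 12:C/A (Tv); 14:A/C (Tv); 22:T/G (Tv).
Of the 6 differences, 2 transitions and 4 transversions over 30 sites: P = 2/30 = 0.066667, Q = 4/30 = 0.133333.
d = −0.5·ln(0.733333) − 0.25·ln(0.733334) = −0.5·(-0.310155) − 0.25·(-0.310154) = 0.2326.

0.2326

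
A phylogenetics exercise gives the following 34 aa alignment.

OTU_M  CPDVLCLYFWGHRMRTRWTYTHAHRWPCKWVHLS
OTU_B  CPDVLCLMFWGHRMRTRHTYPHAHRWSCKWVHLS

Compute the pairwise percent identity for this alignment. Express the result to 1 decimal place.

Mismatches occur at site 8 (Y↔M), site 18 (W↔H), site 21 (T↔P), site 27 (P↔S).
30 of the 34 sites match, so the percent identity is 30/34 × 100 = 88.2%.

88.2%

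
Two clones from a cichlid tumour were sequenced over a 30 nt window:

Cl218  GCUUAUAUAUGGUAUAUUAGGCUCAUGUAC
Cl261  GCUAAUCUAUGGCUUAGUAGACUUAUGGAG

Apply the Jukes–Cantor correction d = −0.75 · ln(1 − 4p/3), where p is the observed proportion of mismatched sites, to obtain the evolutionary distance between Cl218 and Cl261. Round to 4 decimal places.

Differing sites — 4:U/A; 7:A/C; 13:U/C; 14:A/U; 17:U/G; 21:G/A; 24:C/U; 28:U/G; 30:C/G.
p = 9/30 = 0.300000.
d = −0.75 · ln(1 − (4/3)·0.300000) = −0.75 · ln(0.600000) = −0.75 · (-0.510826) = 0.3831.

0.3831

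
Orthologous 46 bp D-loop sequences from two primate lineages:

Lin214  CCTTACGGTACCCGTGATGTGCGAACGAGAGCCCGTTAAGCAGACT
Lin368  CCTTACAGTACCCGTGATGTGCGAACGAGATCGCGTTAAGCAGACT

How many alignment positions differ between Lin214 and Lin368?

The sequences differ at positions 7 (G/A), 31 (G/T), 33 (C/G).
That gives 3 mismatches out of 46 aligned sites, so the Hamming distance is 3.

3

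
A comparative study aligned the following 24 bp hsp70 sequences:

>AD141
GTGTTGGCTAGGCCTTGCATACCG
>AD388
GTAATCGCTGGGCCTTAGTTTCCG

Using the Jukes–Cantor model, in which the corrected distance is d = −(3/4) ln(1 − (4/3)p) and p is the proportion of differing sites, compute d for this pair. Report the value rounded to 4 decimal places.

0.4408

The sequences differ at positions 3 (G/A), 4 (T/A), 6 (G/C), 10 (A/G), 17 (G/A), 18 (C/G), 19 (A/T), 21 (A/T).
p = 8/24 = 0.333333.
d = −0.75 · ln(1 − (4/3)·0.333333) = −0.75 · ln(0.555556) = −0.75 · (-0.587786) = 0.4408.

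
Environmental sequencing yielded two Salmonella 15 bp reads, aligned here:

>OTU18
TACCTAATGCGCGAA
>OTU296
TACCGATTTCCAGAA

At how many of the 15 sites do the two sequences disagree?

5

The sequences differ at positions 5 (T/G), 7 (A/T), 9 (G/T), 11 (G/C), 12 (C/A).
That gives 5 mismatches out of 15 aligned sites, so the Hamming distance is 5.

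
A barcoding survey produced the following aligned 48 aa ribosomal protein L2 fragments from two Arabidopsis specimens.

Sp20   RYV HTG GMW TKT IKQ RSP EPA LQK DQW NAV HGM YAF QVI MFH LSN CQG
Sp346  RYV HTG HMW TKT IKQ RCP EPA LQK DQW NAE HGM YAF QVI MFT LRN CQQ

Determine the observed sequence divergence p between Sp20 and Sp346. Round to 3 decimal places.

0.125

Mismatches occur at site 7 (G↔H), site 17 (S↔C), site 30 (V↔E), site 42 (H↔T), site 44 (S↔R), site 48 (G↔Q).
There are 6 differences over 48 sites, so p = 6/48 = 0.125.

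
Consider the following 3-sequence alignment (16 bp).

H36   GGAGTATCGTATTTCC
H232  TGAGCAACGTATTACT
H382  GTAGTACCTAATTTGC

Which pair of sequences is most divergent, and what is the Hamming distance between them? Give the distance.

9

Pairwise Hamming distances:
  H36 vs H232: 5
  H36 vs H382: 5
  H232 vs H382: 9
The largest is 9, between H232 and H382.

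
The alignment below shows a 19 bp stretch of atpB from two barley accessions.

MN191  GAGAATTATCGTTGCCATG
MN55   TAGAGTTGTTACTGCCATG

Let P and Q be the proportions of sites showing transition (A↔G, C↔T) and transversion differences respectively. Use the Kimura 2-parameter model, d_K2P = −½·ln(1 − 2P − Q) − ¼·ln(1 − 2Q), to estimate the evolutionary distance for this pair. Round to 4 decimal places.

0.4603

The sequences differ at positions 1 (G/T, transversion), 5 (A/G, transition), 8 (A/G, transition), 10 (C/T, transition), 11 (G/A, transition), 12 (T/C, transition).
Of the 6 differences, 5 transitions and 1 transversion over 19 sites: P = 5/19 = 0.263158, Q = 1/19 = 0.052632.
d = −0.5·ln(0.421052) − 0.25·ln(0.894736) = −0.5·(-0.864999) − 0.25·(-0.111227) = 0.4603.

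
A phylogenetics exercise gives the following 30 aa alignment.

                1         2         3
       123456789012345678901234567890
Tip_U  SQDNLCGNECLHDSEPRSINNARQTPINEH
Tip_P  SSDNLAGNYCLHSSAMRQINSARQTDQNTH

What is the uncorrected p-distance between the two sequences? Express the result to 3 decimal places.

Differing sites — 2:Q/S; 6:C/A; 9:E/Y; 13:D/S; 15:E/A; 16:P/M; 18:S/Q; 21:N/S; 26:P/D; 27:I/Q; 29:E/T.
There are 11 differences over 30 sites, so p = 11/30 = 0.367.

0.367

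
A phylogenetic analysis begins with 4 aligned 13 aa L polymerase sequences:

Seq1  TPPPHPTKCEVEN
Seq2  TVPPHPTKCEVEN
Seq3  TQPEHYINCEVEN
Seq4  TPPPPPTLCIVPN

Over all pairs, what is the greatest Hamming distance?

Pairwise Hamming distances:
  Seq1 vs Seq2: 1
  Seq1 vs Seq3: 5
  Seq1 vs Seq4: 4
  Seq2 vs Seq3: 5
  Seq2 vs Seq4: 5
  Seq3 vs Seq4: 8
The largest is 8, between Seq3 and Seq4.

8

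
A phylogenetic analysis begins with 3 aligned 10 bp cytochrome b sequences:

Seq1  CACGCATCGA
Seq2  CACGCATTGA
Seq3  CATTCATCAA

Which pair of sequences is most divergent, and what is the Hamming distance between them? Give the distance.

Pairwise Hamming distances:
  Seq1 vs Seq2: 1
  Seq1 vs Seq3: 3
  Seq2 vs Seq3: 4
The largest is 4, between Seq2 and Seq3.

4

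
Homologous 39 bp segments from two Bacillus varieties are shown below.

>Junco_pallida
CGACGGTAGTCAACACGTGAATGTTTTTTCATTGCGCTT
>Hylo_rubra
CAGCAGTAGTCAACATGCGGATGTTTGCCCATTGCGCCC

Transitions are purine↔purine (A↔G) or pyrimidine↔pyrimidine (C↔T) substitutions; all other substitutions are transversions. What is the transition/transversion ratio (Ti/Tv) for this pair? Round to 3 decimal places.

The sequences differ at positions 2 (G/A, transition), 3 (A/G, transition), 5 (G/A, transition), 16 (C/T, transition), 18 (T/C, transition), 20 (A/G, transition), 27 (T/G, transversion), 28 (T/C, transition), 29 (T/C, transition), 38 (T/C, transition), 39 (T/C, transition).
Of the 11 differences, 10 transitions and 1 transversion, so Ti/Tv = 10/1 = 10.000.

10.000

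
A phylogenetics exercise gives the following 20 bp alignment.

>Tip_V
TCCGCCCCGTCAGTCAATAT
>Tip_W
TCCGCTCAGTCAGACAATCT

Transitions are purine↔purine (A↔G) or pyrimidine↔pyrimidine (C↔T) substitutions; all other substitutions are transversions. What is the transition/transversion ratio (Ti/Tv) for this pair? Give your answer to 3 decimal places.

0.333

Differing sites — 6:C/T (Ti); 8:C/A (Tv); 14:T/A (Tv); 19:A/C (Tv).
Of the 4 differences, 1 transition and 3 transversions, so Ti/Tv = 1/3 = 0.333.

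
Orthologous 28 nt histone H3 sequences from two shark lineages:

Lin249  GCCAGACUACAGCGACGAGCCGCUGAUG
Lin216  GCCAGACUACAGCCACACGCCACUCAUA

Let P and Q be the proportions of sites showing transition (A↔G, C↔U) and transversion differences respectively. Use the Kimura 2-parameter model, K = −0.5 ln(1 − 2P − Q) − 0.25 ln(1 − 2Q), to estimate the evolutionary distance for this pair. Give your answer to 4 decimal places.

0.2542

Mismatches occur at site 14 (G↔C, transversion), site 17 (G↔A, transition), site 18 (A↔C, transversion), site 22 (G↔A, transition), site 25 (G↔C, transversion), site 28 (G↔A, transition).
Of the 6 differences, 3 transitions and 3 transversions over 28 sites: P = 3/28 = 0.107143, Q = 3/28 = 0.107143.
d = −0.5·ln(0.678571) − 0.25·ln(0.785714) = −0.5·(-0.387766) − 0.25·(-0.241162) = 0.2542.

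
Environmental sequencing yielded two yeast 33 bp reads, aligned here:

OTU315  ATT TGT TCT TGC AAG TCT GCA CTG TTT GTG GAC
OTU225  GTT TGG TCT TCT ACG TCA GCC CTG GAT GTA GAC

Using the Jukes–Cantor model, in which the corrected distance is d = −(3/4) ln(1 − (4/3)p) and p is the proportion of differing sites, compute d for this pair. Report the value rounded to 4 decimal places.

Mismatches occur at site 1 (A/G), site 6 (T/G), site 11 (G/C), site 12 (C/T), site 14 (A/C), site 18 (T/A), site 21 (A/C), site 25 (T/G), site 26 (T/A), site 30 (G/A).
p = 10/33 = 0.303030.
d = −0.75 · ln(1 − (4/3)·0.303030) = −0.75 · ln(0.595960) = −0.75 · (-0.517582) = 0.3882.

0.3882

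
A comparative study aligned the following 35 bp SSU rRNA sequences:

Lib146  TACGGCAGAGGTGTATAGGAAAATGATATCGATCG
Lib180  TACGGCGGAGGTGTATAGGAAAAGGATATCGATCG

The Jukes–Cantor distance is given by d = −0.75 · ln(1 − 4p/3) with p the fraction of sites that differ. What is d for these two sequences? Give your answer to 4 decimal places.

Mismatches occur at site 7 (A→G), site 24 (T→G).
p = 2/35 = 0.057143.
d = −0.75 · ln(1 − (4/3)·0.057143) = −0.75 · ln(0.923809) = −0.75 · (-0.079250) = 0.0594.

0.0594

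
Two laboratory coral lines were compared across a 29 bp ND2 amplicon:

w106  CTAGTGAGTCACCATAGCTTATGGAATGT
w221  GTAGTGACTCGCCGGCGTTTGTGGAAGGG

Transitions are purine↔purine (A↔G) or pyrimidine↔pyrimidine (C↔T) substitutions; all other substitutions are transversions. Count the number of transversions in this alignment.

6

Differing sites — 1:C/G (Tv); 8:G/C (Tv); 11:A/G (Ti); 14:A/G (Ti); 15:T/G (Tv); 16:A/C (Tv); 18:C/T (Ti); 21:A/G (Ti); 27:T/G (Tv); 29:T/G (Tv).
Of the 10 differences, 4 transitions and 6 transversions, so the answer is 6.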